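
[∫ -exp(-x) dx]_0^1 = -1 + exp(-1)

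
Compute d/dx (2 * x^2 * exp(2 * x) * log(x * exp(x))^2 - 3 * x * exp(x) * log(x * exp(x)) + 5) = 4*x^2*(x + log(x))^2*exp(2*x) + 4*x^2*(x + log(x))*exp(2*x) + 4*x*(x + log(x))^2*exp(2*x) + 4*x*(x + log(x))*exp(2*x) - 3*x*(x + log(x))*exp(x) - 3*x*exp(x) - 3*(x + log(x))*exp(x) - 3*exp(x)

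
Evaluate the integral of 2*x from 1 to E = -1 + exp(2)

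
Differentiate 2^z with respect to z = 2^z*log(2)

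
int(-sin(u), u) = cos(u) + C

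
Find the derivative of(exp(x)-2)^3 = 3*exp(3*x) - 12*exp(2*x) + 12*exp(x)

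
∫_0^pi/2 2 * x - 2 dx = -1 + (-1 + pi/2)^2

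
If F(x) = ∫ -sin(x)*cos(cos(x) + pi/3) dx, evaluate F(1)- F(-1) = 0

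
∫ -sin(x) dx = cos(x) + C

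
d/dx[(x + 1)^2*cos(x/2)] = -x^2*sin(x/2)/2 - x*sin(x/2) + 2*x*cos(x/2) - sin(x/2)/2 + 2*cos(x/2)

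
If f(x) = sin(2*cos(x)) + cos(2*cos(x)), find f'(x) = 2*sin(x)*sin(2*cos(x)) - 2*sin(x)*cos(2*cos(x))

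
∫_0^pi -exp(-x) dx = -1 + exp(-pi)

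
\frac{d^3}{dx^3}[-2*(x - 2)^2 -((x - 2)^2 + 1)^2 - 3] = 48 - 24*x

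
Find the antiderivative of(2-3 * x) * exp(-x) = (3*x + 1)*exp(-x) + C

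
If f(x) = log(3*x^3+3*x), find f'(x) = (3*x^2 + 1)/(x^3 + x)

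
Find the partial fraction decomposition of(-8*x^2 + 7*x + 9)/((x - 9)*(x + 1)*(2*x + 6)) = -7/(4*(x + 3)) + 3/(20*(x + 1)) - 12/(5*(x - 9))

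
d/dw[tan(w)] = cos(w)^(-2)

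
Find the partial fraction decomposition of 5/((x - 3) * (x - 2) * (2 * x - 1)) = 4/(3*(2*x - 1)) - 5/(3*(x - 2)) + 1/(x - 3)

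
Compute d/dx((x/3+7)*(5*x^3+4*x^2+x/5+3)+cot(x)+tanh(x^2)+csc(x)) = 20*x^3/3 + 109*x^2 - 2*x*tanh(x^2)^2 + 872*x/15 - cot(x)^2 - cot(x)*csc(x) + 7/5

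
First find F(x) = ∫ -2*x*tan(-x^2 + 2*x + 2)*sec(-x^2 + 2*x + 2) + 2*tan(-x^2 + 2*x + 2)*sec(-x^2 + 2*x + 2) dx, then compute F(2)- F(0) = 0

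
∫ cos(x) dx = sin(x) + C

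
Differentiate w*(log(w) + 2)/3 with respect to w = log(w)/3 + 1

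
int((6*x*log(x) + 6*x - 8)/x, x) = 2*(3*x - 4)*log(x) + C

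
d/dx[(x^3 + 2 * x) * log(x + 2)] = (3*x^3*log(x + 2) + x^3 + 6*x^2*log(x + 2) + 2*x*log(x + 2) + 2*x + 4*log(x + 2))/(x + 2)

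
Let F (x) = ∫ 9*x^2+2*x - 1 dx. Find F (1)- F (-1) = 4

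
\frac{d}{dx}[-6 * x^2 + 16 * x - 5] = 16 - 12*x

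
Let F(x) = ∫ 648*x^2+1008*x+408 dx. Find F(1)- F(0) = 1128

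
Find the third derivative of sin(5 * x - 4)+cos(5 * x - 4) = -125*sqrt(2)*cos(5*x - 4 + pi/4)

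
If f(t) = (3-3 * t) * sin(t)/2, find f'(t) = -3*t*cos(t)/2 - 3*sin(t)/2 + 3*cos(t)/2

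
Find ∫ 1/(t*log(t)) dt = log(4*log(t)) + C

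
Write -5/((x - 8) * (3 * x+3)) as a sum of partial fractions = 5/(27*(x + 1)) - 5/(27*(x - 8))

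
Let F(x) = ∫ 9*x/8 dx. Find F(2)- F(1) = 27/16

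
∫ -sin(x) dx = cos(x) + C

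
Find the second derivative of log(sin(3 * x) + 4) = (-36*sin(3*x) - 9)/(sin(3*x) + 4)^2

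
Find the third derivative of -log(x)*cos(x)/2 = (-x^3*log(x)*sin(x) + 3*x^2*cos(x) - 3*x*sin(x) - 2*cos(x))/(2*x^3)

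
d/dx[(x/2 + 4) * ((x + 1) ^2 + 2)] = 3*x^2/2 + 10*x + 19/2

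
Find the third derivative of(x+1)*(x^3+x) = 24*x + 6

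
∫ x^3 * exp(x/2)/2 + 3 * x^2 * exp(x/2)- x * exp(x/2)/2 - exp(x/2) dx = x*(x^2 - 1)*exp(x/2) + C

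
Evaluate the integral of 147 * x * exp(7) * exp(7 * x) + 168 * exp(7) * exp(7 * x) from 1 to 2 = -42*exp(14) + 63*exp(21)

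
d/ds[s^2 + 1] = 2*s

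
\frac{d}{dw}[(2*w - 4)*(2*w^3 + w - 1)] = 16*w^3 - 24*w^2 + 4*w - 6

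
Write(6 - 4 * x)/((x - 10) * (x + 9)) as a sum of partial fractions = -42/(19*(x + 9)) - 34/(19*(x - 10))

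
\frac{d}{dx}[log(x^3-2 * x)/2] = (3*x^2 - 2)/(2*x^3 - 4*x)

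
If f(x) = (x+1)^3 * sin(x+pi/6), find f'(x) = (x + 1)^2*(x*cos(x + pi/6) + 3*sin(x + pi/6) + cos(x + pi/6))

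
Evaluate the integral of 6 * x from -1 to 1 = 0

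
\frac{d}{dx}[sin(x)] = cos(x)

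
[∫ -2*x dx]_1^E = 1 - exp(2)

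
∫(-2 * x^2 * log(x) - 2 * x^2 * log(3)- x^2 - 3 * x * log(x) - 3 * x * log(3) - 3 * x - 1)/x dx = -(x^2 + 3*x + 1)*log(3*x) + C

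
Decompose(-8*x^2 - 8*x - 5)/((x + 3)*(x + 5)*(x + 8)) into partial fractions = -151/(5*(x + 8)) + 55/(2*(x + 5)) - 53/(10*(x + 3))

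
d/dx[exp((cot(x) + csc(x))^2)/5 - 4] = -2*(cos(x)^2 + 2*cos(x) + 1)*exp(2*cos(x)/sin(x)^2)*exp(sin(x)^(-2))*exp(tan(x)^(-2))/(5*sin(x)^3)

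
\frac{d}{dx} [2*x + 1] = 2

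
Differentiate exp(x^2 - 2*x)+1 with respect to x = 2*x*exp(x^2 - 2*x) - 2*exp(x^2 - 2*x)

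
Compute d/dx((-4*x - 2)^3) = -192*x^2 - 192*x - 48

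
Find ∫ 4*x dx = 2*x^2 + C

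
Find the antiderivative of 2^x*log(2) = 2^x + C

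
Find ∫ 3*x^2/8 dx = x^3/8 + C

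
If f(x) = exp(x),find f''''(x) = exp(x)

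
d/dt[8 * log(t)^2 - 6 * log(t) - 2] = (16*log(t) - 6)/t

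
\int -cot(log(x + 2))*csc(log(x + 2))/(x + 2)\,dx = csc(log(x + 2)) + C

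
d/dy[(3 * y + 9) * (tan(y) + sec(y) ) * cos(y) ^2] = -6*y*sin(y)^2 - 3*y*sin(y) + 3*y - 18*sin(y)^2 + 3*sin(y)*cos(y) - 9*sin(y) + 3*cos(y) + 9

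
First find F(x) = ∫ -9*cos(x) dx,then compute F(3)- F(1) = -9*sin(3) + 9*sin(1)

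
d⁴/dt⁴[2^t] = 2^t*log(2)^4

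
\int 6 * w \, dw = 3*w^2 + C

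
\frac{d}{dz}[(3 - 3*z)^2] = 18*z - 18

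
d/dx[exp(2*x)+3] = 2*exp(2*x)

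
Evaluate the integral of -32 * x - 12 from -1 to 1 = -24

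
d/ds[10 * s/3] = 10/3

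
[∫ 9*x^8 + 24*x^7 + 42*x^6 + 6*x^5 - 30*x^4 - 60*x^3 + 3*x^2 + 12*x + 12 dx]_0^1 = 9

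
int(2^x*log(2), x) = 2^x + C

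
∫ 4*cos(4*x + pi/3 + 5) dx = sin(4*x + pi/3 + 5) + C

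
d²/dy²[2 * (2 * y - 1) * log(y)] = (4*y + 2)/y^2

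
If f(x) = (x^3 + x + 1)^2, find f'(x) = 6*x^5 + 8*x^3 + 6*x^2 + 2*x + 2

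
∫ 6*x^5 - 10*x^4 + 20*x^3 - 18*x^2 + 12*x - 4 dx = x^6 - 2*x^5 + 5*x^4 - 6*x^3 + 6*x^2 - 4*x + C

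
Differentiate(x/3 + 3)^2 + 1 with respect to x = 2*x/9 + 2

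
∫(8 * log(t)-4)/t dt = (2*log(t) - 1)^2 + C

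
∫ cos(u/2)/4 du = sin(u/2)/2 + C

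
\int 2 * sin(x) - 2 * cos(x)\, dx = -2*sqrt(2)*sin(x + pi/4) + C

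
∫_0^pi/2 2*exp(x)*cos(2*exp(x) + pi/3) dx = sin(pi/3 + 2*exp(pi/2)) - sin(pi/3 + 2)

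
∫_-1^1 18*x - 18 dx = -36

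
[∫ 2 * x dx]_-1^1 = 0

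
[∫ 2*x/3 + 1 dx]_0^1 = 4/3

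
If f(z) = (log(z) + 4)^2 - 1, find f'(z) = (2*log(z) + 8)/z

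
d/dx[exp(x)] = exp(x)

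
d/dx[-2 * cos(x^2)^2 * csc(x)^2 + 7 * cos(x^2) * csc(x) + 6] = 8*x*sin(x^2)*cos(x^2)*csc(x)^2 - 14*x*sin(x^2)*csc(x) + 4*cos(x^2)^2*cot(x)*csc(x)^2 - 7*cos(x^2)*cot(x)*csc(x)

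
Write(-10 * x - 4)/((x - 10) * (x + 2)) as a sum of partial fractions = -4/(3*(x + 2)) - 26/(3*(x - 10))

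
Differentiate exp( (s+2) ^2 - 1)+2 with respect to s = 2*s*exp(s^2 + 4*s + 3) + 4*exp(s^2 + 4*s + 3)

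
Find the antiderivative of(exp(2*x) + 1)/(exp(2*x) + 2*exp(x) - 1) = log(2*sinh(x) + 2) + C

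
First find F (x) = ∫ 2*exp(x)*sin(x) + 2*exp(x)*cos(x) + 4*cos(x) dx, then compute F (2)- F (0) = (4 + 2*exp(2))*sin(2)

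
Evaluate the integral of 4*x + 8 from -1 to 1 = 16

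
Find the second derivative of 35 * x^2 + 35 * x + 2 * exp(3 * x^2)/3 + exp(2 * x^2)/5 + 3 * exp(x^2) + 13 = 24*x^2*exp(3*x^2) + 16*x^2*exp(2*x^2)/5 + 12*x^2*exp(x^2) + 4*exp(3*x^2) + 4*exp(2*x^2)/5 + 6*exp(x^2) + 70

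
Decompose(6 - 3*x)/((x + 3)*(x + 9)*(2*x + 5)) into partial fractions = 54/(13*(2*x + 5)) + 11/(26*(x + 9)) - 5/(2*(x + 3))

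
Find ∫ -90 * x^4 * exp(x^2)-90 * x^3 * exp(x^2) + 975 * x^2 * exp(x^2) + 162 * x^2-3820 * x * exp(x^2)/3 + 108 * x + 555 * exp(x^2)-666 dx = -(5*exp(x^2) - 6)*(-18*x + (3*x - 5)^3 + 18*(3*x - 5)^2 + 30)/3 + C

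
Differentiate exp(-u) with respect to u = -exp(-u)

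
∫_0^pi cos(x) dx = 0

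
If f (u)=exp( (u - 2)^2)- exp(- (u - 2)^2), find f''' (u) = (8*u^3*exp(2*u^2 - 8*u + 8) + 8*u^3 - 48*u^2*exp(2*u^2 - 8*u + 8) - 48*u^2 + 108*u*exp(2*u^2 - 8*u + 8) + 84*u - 88*exp(2*u^2 - 8*u + 8) - 40)*exp(-u^2 + 4*u - 4)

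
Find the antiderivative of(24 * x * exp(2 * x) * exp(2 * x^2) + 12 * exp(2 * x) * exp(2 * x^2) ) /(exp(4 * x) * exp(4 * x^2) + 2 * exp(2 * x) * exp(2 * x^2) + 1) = (11*exp(2*x*(x + 1)) + 5)/(exp(2*x*(x + 1)) + 1) + C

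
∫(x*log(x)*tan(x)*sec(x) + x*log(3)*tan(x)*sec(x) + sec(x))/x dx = log(3*x)*sec(x) + C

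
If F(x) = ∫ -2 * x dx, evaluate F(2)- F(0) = -4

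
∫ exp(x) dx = exp(x) + C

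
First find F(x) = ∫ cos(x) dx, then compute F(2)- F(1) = -sin(1) + sin(2)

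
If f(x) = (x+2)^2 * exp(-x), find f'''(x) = (-x^2 + 2*x + 2)*exp(-x)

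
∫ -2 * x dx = -x^2 + C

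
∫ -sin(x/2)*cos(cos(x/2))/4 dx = sin(cos(x/2))/2 + C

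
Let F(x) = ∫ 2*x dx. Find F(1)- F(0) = 1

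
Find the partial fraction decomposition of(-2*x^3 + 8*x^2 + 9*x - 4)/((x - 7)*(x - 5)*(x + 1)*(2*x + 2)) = -37/(256*(x + 1)) - 1/(32*(x + 1)^2) + 1/(16*(x - 5)) - 235/(256*(x - 7))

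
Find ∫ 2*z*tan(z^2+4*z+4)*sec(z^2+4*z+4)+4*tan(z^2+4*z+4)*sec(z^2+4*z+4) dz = sec((z + 2)^2) + C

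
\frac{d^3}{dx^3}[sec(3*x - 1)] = 162*tan(3*x - 1)^3*sec(3*x - 1) + 135*tan(3*x - 1)*sec(3*x - 1)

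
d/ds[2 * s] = 2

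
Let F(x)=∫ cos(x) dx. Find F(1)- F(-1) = 2*sin(1)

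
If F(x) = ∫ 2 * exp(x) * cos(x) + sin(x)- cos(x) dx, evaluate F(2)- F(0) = (-1 + exp(2))*(cos(2) + sin(2))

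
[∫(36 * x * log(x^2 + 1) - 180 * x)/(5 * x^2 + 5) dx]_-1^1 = 0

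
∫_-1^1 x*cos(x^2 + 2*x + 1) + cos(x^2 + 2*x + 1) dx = sin(4)/2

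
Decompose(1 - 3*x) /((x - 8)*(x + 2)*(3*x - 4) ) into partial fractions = 27/(200*(3*x - 4)) + 7/(100*(x + 2)) - 23/(200*(x - 8))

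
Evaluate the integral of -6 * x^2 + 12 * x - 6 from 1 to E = -2*(-1 + E)^3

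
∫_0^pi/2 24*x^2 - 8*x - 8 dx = -4 + (-4 + 2*pi)*(-1 + pi/2 + pi^2/2)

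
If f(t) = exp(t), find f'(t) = exp(t)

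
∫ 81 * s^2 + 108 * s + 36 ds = 27*s^3 + 54*s^2 + 36*s + C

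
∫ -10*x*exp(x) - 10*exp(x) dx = -10*x*exp(x) + C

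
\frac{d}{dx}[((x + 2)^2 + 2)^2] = 4*x^3 + 24*x^2 + 56*x + 48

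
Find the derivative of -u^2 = -2*u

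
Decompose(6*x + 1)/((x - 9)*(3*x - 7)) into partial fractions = -9/(4*(3*x - 7)) + 11/(4*(x - 9))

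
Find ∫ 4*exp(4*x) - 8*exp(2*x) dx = (exp(2*x) - 2)^2 + C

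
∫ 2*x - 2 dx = x^2 - 2*x + C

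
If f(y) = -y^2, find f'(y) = -2*y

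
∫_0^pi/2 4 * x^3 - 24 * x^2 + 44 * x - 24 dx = -9 + (-1 + (-2 + pi/2)^2)^2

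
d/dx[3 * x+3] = 3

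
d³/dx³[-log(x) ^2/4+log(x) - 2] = (7 - 2*log(x))/(2*x^3)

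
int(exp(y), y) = exp(y) + C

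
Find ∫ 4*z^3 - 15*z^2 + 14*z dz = z^4 - 5*z^3 + 7*z^2 + C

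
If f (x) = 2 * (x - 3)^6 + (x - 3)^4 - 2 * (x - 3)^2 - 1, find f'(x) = 12*x^5 - 180*x^4 + 1084*x^3 - 3276*x^2 + 4964*x - 3012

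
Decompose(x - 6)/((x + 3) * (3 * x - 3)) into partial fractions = 3/(4*(x + 3)) - 5/(12*(x - 1))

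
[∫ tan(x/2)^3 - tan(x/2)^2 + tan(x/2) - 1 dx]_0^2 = -1 + (-1 + tan(1))^2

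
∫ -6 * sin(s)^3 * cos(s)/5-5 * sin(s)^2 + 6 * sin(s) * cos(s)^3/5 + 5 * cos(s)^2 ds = 5*sin(2*s)/2 - 3*cos(4*s)/40 + C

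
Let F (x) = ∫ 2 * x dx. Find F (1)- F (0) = 1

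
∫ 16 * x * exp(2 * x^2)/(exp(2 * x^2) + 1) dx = 4*log(exp(2*x^2) + 1) + C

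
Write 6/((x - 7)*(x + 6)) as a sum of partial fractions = -6/(13*(x + 6)) + 6/(13*(x - 7))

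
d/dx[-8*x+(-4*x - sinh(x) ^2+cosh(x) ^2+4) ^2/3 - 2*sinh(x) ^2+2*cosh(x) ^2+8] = 32*x/3 - 64/3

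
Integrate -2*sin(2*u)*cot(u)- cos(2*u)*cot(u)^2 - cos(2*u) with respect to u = cos(2*u)*cot(u) + C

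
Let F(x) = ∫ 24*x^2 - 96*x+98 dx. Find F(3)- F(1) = 20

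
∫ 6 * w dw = 3*w^2 + C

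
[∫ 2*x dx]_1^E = -1 + exp(2)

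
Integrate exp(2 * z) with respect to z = exp(2*z)/2 + C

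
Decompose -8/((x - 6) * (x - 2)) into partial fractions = 2/(x - 2) - 2/(x - 6)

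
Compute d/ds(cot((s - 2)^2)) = 2*(2 - s)/sin(s^2 - 4*s + 4)^2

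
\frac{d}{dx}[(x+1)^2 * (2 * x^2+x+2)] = 8*x^3 + 15*x^2 + 12*x + 5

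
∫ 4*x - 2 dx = 2*x^2 - 2*x + C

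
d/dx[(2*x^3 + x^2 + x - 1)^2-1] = 24*x^5 + 20*x^4 + 20*x^3 - 6*x^2 - 2*x - 2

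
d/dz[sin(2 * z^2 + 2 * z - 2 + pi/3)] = 4*z*cos(2*z^2 + 2*z - 2 + pi/3) + 2*cos(2*z^2 + 2*z - 2 + pi/3)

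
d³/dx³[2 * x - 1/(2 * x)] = 3/x^4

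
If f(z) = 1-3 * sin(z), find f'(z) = -3*cos(z)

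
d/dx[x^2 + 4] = 2*x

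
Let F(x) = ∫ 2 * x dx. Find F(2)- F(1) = 3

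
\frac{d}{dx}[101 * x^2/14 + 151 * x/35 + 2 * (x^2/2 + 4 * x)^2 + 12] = 2*x^3 + 24*x^2 + 549*x/7 + 151/35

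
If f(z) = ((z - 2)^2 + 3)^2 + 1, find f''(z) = 12*z^2 - 48*z + 60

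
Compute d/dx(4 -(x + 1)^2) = -2*x - 2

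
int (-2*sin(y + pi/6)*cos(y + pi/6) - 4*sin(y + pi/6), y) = (cos(y + pi/6) + 2)^2 + C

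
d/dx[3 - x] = -1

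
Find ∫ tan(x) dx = log(sec(x)) + C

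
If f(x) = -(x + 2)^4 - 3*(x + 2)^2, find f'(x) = -4*x^3 - 24*x^2 - 54*x - 44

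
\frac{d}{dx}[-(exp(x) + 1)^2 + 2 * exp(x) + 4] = -2*exp(2*x)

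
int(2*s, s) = s^2 + C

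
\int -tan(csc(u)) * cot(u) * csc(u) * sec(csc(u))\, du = sec(csc(u)) + C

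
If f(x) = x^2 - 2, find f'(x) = 2*x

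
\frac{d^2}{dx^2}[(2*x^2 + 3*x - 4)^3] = 240*x^4 + 720*x^3 + 72*x^2 - 702*x - 24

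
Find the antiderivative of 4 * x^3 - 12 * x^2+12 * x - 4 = x^4 - 4*x^3 + 6*x^2 - 4*x + C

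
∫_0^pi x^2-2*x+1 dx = 1/3 + (-1 + pi)^3/3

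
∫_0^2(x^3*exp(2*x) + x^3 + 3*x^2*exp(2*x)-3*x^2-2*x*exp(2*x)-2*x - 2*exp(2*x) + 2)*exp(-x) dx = -4*exp(-2) + 4*exp(2)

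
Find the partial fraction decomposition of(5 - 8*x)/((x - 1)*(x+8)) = -23/(3*(x + 8)) - 1/(3*(x - 1))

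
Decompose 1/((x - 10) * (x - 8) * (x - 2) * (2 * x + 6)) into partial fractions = -1/(1430*(x + 3)) + 1/(480*(x - 2)) - 1/(264*(x - 8)) + 1/(416*(x - 10))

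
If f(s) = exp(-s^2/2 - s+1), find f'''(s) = (-s^3 - 3*s^2 + 2)*exp(-s^2/2 - s + 1)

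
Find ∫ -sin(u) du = cos(u) + C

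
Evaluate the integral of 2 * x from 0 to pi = pi^2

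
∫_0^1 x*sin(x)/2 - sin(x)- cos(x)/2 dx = -1 + cos(1)/2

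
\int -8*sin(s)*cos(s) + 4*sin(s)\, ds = (2*cos(s) - 1)^2 + C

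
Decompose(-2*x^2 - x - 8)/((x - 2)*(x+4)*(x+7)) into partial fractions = -11/(3*(x + 7)) + 2/(x + 4) - 1/(3*(x - 2))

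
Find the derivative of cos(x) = -sin(x)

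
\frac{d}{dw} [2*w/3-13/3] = 2/3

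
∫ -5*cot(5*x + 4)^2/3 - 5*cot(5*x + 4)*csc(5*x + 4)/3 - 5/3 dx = cot(5*x + 4)/3 + csc(5*x + 4)/3 + C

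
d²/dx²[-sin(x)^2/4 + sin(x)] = sin(x)^2 - sin(x) - 1/2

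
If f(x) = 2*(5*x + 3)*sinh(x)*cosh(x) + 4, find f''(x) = 20*x*sinh(2*x) + 12*sinh(2*x) + 20*cosh(2*x)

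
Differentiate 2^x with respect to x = 2^x*log(2)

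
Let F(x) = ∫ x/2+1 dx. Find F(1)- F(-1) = 2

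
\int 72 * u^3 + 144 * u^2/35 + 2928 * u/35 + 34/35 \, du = 18*u^4 + 48*u^3/35 + 1464*u^2/35 + 34*u/35 + C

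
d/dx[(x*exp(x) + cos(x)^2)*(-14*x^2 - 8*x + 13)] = -14*x^3*exp(x) - 50*x^2*exp(x) + 14*x^2*sin(2*x) - 3*x*exp(x) + 8*x*sin(2*x) - 28*x*cos(x)^2 + 13*exp(x) - 13*sin(2*x) - 8*cos(x)^2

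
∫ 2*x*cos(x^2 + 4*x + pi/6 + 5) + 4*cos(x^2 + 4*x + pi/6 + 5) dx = sin((x + 2)^2 + pi/6 + 1) + C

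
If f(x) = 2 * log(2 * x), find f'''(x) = 4/x^3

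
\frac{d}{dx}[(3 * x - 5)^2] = 18*x - 30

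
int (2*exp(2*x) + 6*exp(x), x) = (exp(x) + 3)^2 + C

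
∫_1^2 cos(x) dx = -sin(1) + sin(2)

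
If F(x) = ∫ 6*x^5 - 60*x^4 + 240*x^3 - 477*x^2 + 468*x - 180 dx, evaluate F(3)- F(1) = 2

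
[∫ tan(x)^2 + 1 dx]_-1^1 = 2*tan(1)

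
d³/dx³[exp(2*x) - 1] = 8*exp(2*x)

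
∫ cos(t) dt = sin(t) + C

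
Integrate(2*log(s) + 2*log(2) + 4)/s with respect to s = (log(2*s) + 2)^2 + C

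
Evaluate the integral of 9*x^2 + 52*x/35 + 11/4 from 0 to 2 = 2273/70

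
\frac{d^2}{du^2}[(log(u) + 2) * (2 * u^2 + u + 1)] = (4*u^2*log(u) + 14*u^2 + u - 1)/u^2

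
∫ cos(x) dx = sin(x) + C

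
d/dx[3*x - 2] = 3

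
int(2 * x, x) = x^2 + C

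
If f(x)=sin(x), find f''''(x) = sin(x)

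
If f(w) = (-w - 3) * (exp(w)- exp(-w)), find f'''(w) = (-w*exp(2*w) - w - 6*exp(2*w))*exp(-w)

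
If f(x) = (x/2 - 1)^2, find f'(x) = x/2 - 1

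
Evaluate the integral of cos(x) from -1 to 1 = 2*sin(1)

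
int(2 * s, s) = s^2 + C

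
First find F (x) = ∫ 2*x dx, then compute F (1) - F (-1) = 0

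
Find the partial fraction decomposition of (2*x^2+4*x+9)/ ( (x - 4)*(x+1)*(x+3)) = 15/(14*(x + 3)) - 7/(10*(x + 1)) + 57/(35*(x - 4))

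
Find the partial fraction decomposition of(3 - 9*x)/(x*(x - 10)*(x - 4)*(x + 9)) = -28/(741*(x + 9)) + 11/(104*(x - 4)) - 29/(380*(x - 10)) + 1/(120*x)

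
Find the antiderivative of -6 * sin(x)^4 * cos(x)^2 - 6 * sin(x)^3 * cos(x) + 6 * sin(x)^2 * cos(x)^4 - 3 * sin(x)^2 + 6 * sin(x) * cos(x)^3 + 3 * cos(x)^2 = 2*sin(x)^3*cos(x)^3 + 3*sin(2*x)/2 - 3*cos(4*x)/8 + C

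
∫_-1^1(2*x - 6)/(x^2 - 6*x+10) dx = -log(17) + log(5)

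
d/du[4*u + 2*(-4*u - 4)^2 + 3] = 64*u + 68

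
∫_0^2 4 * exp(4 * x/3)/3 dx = -1 + exp(8/3)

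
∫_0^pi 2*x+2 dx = -1 + (1 + pi)^2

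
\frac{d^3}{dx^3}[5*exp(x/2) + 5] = 5*exp(x/2)/8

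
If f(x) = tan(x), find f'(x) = cos(x)^(-2)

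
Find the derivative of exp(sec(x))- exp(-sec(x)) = (exp(2/cos(x)) + 1)*exp(-sec(x))*sin(x)/cos(x)^2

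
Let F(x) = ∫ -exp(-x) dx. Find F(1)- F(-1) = -E + exp(-1)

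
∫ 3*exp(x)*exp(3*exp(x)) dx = exp(3*exp(x)) + C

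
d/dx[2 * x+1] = 2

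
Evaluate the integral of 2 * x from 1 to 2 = 3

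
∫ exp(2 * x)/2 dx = exp(2*x)/4 + C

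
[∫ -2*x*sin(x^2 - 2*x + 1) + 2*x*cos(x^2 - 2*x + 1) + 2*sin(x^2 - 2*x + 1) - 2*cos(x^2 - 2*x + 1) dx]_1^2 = -1 + cos(1) + sin(1)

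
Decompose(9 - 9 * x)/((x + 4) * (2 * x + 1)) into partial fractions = 27/(7*(2*x + 1)) - 45/(7*(x + 4))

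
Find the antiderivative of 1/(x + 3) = log(x + 3) + C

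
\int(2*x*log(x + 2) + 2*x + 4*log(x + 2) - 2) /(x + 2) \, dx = 2*(x - 1)*log(x + 2) + C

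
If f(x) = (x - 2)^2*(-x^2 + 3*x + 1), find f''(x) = -12*x^2 + 42*x - 30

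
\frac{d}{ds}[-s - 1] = -1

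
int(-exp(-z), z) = exp(-z) + C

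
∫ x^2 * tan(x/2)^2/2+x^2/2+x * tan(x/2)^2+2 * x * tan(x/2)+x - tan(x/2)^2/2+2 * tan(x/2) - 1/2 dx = ((x + 1)^2 - 2)*tan(x/2) + C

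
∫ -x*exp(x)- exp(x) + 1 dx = x*(1 - exp(x)) + C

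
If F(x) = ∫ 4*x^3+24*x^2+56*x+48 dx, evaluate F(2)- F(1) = 203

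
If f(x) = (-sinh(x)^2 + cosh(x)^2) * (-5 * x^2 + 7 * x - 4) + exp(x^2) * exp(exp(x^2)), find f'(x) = 2*x*exp(2*x^2)*exp(exp(x^2)) + 2*x*exp(x^2)*exp(exp(x^2)) - 10*x + 7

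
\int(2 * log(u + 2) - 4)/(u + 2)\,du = (log(u + 2) - 2)^2 + C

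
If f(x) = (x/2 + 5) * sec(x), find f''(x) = (-x/2 + x/cos(x)^2 + sin(x)/cos(x) - 5 + 10/cos(x)^2)/cos(x)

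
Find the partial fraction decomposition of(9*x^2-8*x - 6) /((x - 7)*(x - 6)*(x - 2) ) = 7/(10*(x - 2)) - 135/(2*(x - 6)) + 379/(5*(x - 7))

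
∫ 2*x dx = x^2 + C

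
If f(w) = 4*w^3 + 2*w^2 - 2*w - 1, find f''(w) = 24*w + 4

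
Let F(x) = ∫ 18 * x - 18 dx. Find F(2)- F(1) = 9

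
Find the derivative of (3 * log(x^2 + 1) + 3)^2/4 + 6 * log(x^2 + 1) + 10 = (9*x*log(x^2 + 1) + 21*x)/(x^2 + 1)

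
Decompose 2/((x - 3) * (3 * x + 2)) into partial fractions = -6/(11*(3*x + 2)) + 2/(11*(x - 3))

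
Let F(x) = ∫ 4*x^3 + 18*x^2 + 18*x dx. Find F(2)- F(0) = 100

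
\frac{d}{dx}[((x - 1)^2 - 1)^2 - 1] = 4*x^3 - 12*x^2 + 8*x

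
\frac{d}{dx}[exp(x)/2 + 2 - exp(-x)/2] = (exp(2*x) + 1)*exp(-x)/2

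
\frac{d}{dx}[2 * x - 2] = 2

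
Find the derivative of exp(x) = exp(x)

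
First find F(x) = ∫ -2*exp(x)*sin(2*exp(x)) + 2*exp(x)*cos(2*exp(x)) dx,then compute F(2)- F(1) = sqrt(2)*(-sin(pi/4 + 2*E) + cos(-2*exp(2) + pi/4))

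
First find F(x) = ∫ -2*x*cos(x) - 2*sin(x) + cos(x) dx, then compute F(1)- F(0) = -sin(1)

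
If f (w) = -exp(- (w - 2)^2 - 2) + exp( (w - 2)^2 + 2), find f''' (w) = (8*w^3*exp(2*w^2 - 8*w + 12) + 8*w^3 - 48*w^2*exp(2*w^2 - 8*w + 12) - 48*w^2 + 108*w*exp(2*w^2 - 8*w + 12) + 84*w - 88*exp(2*w^2 - 8*w + 12) - 40)*exp(-w^2 + 4*w - 6)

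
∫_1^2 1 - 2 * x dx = -2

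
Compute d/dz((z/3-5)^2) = 2*z/9 - 10/3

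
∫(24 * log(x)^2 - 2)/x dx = 8*log(x)^3 - 2*log(x) + C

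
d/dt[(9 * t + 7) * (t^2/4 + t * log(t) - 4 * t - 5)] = 27*t^2/4 + 18*t*log(t) - 119*t/2 + 7*log(t) - 66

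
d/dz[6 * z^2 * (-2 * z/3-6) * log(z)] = -12*z^2*log(z) - 4*z^2 - 72*z*log(z) - 36*z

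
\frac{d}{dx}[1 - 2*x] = -2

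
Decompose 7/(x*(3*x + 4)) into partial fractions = -21/(4*(3*x + 4)) + 7/(4*x)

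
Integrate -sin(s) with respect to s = cos(s) + C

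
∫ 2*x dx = x^2 + C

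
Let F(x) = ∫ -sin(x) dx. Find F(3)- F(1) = cos(3) - cos(1)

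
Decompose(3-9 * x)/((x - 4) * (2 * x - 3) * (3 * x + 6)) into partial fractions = 2/(5*(2*x - 3)) + 1/(6*(x + 2)) - 11/(30*(x - 4))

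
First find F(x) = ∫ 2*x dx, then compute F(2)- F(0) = 4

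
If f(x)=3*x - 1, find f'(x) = 3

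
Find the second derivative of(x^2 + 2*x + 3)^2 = 12*x^2 + 24*x + 20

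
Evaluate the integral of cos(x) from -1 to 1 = 2*sin(1)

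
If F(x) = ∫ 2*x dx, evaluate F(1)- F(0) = 1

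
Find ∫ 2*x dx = x^2 + C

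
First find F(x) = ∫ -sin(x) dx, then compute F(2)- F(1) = -cos(1) + cos(2)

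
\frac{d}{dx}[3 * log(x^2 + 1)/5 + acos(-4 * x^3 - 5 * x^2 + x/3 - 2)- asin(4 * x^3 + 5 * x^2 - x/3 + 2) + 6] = 6*x/(5*x^2 + 5)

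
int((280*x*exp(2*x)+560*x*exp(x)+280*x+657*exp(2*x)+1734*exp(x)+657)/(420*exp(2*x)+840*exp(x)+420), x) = ((exp(x) + 1)*(140*x^2 + 657*x + 1680)/420 + exp(x))/(exp(x) + 1) + C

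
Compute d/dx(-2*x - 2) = -2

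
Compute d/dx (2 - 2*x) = -2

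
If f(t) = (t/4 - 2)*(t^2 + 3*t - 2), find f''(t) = 3*t/2 - 5/2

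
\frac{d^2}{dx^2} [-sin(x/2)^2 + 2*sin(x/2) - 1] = -sin(x/2)/2 - cos(x)/2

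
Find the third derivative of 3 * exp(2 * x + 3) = 24*exp(2*x + 3)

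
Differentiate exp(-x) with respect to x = -exp(-x)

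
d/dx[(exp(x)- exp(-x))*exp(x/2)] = (3*exp(5*x/2) + exp(x/2))*exp(-x)/2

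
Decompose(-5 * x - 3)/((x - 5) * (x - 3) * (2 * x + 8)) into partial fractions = 17/(126*(x + 4)) + 9/(14*(x - 3)) - 7/(9*(x - 5))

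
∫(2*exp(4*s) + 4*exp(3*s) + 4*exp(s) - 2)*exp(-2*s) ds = ((exp(s) + 2)*exp(s) - 1)^2*exp(-2*s) + C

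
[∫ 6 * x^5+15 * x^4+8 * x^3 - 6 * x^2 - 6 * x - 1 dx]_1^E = (1 + E)^3*(-E + exp(3))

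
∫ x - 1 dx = x^2/2 - x + C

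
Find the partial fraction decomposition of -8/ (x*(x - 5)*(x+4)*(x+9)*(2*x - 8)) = -2/(4095*(x + 9)) + 1/(360*(x + 4)) + 1/(104*(x - 4)) - 2/(315*(x - 5)) - 1/(180*x)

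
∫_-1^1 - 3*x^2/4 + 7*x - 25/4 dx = -13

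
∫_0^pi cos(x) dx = 0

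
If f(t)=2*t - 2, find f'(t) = 2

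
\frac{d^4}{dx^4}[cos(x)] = cos(x)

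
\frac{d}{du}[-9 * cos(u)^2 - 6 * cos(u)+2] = 6*(3*cos(u) + 1)*sin(u)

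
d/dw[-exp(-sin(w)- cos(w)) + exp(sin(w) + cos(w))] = sqrt(2)*(exp(2*sin(w))*exp(2*cos(w)) + 1)*exp(-sqrt(2)*sin(w + pi/4))*cos(w + pi/4)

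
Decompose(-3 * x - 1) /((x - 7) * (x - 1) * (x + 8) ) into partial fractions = 23/(135*(x + 8)) + 2/(27*(x - 1)) - 11/(45*(x - 7))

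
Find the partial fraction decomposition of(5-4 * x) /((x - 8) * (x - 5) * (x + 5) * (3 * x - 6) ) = -5/(546*(x + 5)) - 1/(126*(x - 2)) + 1/(18*(x - 5)) - 1/(26*(x - 8))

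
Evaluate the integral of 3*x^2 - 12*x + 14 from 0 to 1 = 9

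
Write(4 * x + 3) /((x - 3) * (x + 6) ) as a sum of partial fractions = 7/(3*(x + 6)) + 5/(3*(x - 3))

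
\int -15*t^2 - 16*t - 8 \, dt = -5*t^3 - 8*t^2 - 8*t + C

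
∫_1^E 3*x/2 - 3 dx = -3/4 + 3*(-2 + E)^2/4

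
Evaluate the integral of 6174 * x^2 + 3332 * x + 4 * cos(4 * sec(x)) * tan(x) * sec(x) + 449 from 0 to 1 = -sin(4) + sin(4*sec(1)) + 4173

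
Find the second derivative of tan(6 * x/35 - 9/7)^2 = 216*tan(6*x/35 - 9/7)^4/1225 + 288*tan(6*x/35 - 9/7)^2/1225 + 72/1225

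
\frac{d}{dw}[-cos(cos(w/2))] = -sin(w/2)*sin(cos(w/2))/2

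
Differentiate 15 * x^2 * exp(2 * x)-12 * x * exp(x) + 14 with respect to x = 30*x^2*exp(2*x) + 30*x*exp(2*x) - 12*x*exp(x) - 12*exp(x)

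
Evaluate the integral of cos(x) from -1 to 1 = 2*sin(1)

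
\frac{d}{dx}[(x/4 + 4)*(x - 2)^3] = x^3 + 15*x^2/2 - 42*x + 46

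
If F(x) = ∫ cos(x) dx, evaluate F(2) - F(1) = -sin(1) + sin(2)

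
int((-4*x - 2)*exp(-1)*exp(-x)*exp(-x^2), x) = 2*exp(-x^2 - x - 1) + C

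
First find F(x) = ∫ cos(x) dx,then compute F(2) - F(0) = sin(2)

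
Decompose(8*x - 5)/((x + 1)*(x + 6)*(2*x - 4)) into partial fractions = -53/(80*(x + 6)) + 13/(30*(x + 1)) + 11/(48*(x - 2))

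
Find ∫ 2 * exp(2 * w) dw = exp(2*w) + C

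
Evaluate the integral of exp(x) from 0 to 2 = -1 + exp(2)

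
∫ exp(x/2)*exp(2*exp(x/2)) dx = exp(2*exp(x/2)) + C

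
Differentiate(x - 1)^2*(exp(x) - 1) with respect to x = x^2*exp(x) - 2*x - exp(x) + 2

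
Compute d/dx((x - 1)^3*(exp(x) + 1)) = x^3*exp(x) + 3*x^2 - 3*x*exp(x) - 6*x + 2*exp(x) + 3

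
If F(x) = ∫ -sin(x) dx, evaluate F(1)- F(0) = -1 + cos(1)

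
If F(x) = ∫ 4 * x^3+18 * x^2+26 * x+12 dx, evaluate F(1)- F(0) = 32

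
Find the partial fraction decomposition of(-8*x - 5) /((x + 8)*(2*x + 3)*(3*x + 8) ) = -21/(16*(3*x + 8)) + 4/(13*(2*x + 3)) + 59/(208*(x + 8))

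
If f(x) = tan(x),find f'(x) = cos(x)^(-2)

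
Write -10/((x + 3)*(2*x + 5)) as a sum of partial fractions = -20/(2*x + 5) + 10/(x + 3)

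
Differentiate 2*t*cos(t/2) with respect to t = -t*sin(t/2) + 2*cos(t/2)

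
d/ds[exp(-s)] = -exp(-s)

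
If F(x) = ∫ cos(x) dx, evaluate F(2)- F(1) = -sin(1) + sin(2)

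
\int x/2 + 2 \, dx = x^2/4 + 2*x + C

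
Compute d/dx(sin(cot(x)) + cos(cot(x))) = -sqrt(2)*cos(pi/4 + 1/tan(x))/sin(x)^2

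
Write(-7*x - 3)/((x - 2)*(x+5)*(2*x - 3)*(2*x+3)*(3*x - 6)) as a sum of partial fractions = -10/(1029*(2*x + 3)) - 6/(13*(2*x - 3)) + 32/(13377*(x + 5)) + 80/(343*(x - 2)) - 17/(147*(x - 2)^2)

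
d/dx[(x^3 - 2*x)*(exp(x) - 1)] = x^3*exp(x) + 3*x^2*exp(x) - 3*x^2 - 2*x*exp(x) - 2*exp(x) + 2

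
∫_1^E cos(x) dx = -sin(1) + sin(E)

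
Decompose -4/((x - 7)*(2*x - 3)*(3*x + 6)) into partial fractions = 16/(231*(2*x - 3)) - 4/(189*(x + 2)) - 4/(297*(x - 7))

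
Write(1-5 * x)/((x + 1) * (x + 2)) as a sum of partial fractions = -11/(x + 2) + 6/(x + 1)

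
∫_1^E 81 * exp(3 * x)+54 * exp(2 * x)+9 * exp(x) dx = -(1 + 3*E)^3 + (1 + 3*exp(E))^3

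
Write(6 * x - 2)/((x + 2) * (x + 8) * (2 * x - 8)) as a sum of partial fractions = -25/(72*(x + 8)) + 7/(36*(x + 2)) + 11/(72*(x - 4))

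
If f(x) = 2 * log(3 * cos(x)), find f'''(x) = -4*sin(x)/cos(x)^3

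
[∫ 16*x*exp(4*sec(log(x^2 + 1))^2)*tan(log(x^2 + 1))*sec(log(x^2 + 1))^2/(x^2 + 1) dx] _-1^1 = 0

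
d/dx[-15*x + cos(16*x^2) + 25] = -32*x*sin(16*x^2) - 15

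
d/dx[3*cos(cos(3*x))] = 9*sin(3*x)*sin(cos(3*x))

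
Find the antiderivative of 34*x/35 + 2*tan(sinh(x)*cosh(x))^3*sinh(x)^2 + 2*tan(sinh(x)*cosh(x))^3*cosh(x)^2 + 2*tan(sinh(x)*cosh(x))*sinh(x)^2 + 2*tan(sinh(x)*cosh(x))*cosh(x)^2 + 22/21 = 17*x^2/35 + 22*x/21 + tan(sinh(2*x)/2)^2 + C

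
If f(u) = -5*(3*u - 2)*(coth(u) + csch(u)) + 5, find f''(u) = (-15*u*cosh(u)^2 - 30*u*cosh(u) - 15*u + 30*sinh(u) + 15*sinh(2*u) + 10*cosh(u)^2 + 20*cosh(u) + 10)/sinh(u)^3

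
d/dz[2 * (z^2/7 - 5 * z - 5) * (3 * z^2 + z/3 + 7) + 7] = 24*z^3/7 - 628*z^2/7 - 188*z/3 - 220/3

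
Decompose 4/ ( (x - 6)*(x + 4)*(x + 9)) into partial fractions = 4/(75*(x + 9)) - 2/(25*(x + 4)) + 2/(75*(x - 6))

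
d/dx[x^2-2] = 2*x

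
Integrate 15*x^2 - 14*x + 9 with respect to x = 5*x^3 - 7*x^2 + 9*x + C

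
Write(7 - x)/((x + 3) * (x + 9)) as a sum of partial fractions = -8/(3*(x + 9)) + 5/(3*(x + 3))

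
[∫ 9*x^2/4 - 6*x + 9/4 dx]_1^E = 3*E*(-1 + (-2 + E)^2)/4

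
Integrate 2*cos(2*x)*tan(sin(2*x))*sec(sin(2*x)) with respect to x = sec(sin(2*x)) + C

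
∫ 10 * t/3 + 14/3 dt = 5*t^2/3 + 14*t/3 + C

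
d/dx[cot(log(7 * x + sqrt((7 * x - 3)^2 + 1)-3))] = 7*(-7*x - sqrt(49*x^2 - 42*x + 10) + 3)/((49*x^2 + 7*x*sqrt(49*x^2 - 42*x + 10) - 42*x - 3*sqrt(49*x^2 - 42*x + 10) + 10)*sin(log(7*x + sqrt(49*x^2 - 42*x + 10) - 3))^2)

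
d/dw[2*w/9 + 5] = 2/9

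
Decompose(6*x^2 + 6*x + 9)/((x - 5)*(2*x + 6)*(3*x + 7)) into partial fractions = -249/(88*(3*x + 7)) + 45/(32*(x + 3)) + 189/(352*(x - 5))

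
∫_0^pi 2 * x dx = pi^2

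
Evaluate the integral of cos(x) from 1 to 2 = -sin(1) + sin(2)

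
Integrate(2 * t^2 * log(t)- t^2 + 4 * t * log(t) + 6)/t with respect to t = ((t + 2)^2 + 2)*(log(t) - 1) + C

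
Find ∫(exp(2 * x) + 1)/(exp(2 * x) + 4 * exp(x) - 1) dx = log(2*sinh(x) + 4) + C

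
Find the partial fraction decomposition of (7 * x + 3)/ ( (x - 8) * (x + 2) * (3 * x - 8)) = -195/(224*(3*x - 8)) - 11/(140*(x + 2)) + 59/(160*(x - 8))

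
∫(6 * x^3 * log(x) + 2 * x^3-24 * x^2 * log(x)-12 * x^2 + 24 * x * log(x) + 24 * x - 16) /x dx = 2*(x - 2)^3*log(x) + C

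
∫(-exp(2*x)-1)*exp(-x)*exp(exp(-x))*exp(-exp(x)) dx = exp(-2*sinh(x)) + C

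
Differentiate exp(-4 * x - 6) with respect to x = -4*exp(-4*x - 6)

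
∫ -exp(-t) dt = exp(-t) + C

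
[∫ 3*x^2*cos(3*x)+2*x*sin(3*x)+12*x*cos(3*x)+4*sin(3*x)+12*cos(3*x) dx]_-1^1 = 10*sin(3)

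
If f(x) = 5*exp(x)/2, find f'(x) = 5*exp(x)/2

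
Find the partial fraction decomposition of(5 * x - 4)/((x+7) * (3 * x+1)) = -17/(20*(3*x + 1)) + 39/(20*(x + 7))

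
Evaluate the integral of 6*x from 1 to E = -3 + 3*exp(2)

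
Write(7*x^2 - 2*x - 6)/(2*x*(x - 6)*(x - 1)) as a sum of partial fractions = 1/(10*(x - 1)) + 39/(10*(x - 6)) - 1/(2*x)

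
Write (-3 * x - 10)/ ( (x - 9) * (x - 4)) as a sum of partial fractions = 22/(5*(x - 4)) - 37/(5*(x - 9))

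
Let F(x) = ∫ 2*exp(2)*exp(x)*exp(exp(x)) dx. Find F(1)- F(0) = -2*exp(3) + 2*exp(2 + E)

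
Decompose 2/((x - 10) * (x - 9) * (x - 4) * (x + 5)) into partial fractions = -1/(945*(x + 5)) + 1/(135*(x - 4)) - 1/(35*(x - 9)) + 1/(45*(x - 10))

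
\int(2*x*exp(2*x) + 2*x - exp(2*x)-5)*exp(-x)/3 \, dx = 2*(2*x - 3)*sinh(x)/3 + C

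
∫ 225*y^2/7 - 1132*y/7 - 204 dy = 75*y^3/7 - 566*y^2/7 - 204*y + C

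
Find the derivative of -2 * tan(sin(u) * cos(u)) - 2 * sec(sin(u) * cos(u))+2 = -2*(2*cos(2*u) + cos(2*u - sin(2*u)/2)*tan(sin(2*u)/2) + cos(2*u + sin(2*u)/2)*tan(sin(2*u)/2))/(cos(sin(2*u)) + 1)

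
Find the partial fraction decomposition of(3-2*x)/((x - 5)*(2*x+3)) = -12/(13*(2*x + 3)) - 7/(13*(x - 5))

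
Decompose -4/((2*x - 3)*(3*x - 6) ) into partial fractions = 8/(3*(2*x - 3)) - 4/(3*(x - 2))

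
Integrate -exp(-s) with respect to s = exp(-s) + C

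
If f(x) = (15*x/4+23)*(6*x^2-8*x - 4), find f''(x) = 135*x + 216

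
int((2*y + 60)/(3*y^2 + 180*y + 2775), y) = log((y + 30)^2/25 + 1)/3 + C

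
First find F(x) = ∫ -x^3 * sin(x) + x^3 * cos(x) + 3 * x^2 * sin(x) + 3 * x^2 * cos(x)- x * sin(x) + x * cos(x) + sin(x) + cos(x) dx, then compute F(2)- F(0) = 10*cos(2) + 10*sin(2)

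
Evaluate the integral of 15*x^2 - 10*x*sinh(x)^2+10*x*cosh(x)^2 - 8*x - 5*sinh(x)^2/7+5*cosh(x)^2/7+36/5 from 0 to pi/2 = pi^2/4 + 277*pi/70 + 5*pi^3/8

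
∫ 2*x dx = x^2 + C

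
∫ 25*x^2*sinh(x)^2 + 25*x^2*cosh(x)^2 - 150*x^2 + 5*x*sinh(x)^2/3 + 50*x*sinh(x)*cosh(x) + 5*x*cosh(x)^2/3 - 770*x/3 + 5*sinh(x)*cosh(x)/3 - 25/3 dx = -5*x*(15*x + 1)*(4*x - sinh(2*x) + 10)/6 + C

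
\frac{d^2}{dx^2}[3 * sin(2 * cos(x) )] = -12*sin(x)^2*sin(2*cos(x)) - 6*cos(x)*cos(2*cos(x))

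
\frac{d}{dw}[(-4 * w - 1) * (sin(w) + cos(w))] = 4*w*sin(w) - 4*w*cos(w) - 3*sin(w) - 5*cos(w)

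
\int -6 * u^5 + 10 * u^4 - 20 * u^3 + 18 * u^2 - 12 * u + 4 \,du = -u^6 + 2*u^5 - 5*u^4 + 6*u^3 - 6*u^2 + 4*u + C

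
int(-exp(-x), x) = exp(-x) + C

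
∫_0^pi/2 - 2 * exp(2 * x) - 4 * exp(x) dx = -(1 + exp(pi/2))^2 - 2*exp(pi/2) + 6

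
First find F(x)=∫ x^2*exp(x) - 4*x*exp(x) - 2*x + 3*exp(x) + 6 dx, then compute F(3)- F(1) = 4 - 4*E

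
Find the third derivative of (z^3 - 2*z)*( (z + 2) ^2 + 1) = 60*z^2 + 96*z + 18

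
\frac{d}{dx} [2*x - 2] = 2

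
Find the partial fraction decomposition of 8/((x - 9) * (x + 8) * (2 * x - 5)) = -32/(273*(2*x - 5)) + 8/(357*(x + 8)) + 8/(221*(x - 9))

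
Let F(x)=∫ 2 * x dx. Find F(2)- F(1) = 3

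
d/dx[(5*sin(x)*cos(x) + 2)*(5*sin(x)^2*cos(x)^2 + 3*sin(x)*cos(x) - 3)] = -75*(1 - cos(2*x))^2*cos(2*x)/4 + 25*sin(4*x)/2 + 57*cos(2*x)/2 - 75*cos(4*x)/4 - 75/4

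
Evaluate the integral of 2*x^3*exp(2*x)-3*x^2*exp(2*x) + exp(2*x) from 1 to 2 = exp(4)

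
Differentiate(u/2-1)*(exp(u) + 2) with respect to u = u*exp(u)/2 - exp(u)/2 + 1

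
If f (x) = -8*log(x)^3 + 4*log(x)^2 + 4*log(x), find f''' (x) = (-48*log(x)^2 + 160*log(x) - 64)/x^3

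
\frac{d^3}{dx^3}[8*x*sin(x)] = -8*x*cos(x) - 24*sin(x)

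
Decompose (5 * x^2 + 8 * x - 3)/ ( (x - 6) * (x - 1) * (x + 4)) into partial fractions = 9/(10*(x + 4)) - 2/(5*(x - 1)) + 9/(2*(x - 6))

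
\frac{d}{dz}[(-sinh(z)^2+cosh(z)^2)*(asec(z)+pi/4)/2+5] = 1/(2*z^2*sqrt(1 - 1/z^2))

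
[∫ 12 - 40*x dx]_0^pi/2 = -5*pi^2 + 6*pi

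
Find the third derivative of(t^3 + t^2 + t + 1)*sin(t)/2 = -t^3*cos(t)/2 - 9*t^2*sin(t)/2 - t^2*cos(t)/2 - 3*t*sin(t) + 17*t*cos(t)/2 + 3*sin(t)/2 + 5*cos(t)/2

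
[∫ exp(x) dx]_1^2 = -E + exp(2)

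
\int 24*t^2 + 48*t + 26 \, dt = 8*t^3 + 24*t^2 + 26*t + C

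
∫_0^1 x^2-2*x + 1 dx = 1/3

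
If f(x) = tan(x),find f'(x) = cos(x)^(-2)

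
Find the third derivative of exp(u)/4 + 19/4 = exp(u)/4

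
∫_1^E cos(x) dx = -sin(1) + sin(E)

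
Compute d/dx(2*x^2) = 4*x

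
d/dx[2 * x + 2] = 2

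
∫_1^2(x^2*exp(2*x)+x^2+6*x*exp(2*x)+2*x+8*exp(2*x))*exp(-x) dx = -9*E - 16*exp(-2) + 9*exp(-1) + 16*exp(2)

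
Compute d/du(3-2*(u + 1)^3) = -6*u^2 - 12*u - 6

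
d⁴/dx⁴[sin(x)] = sin(x)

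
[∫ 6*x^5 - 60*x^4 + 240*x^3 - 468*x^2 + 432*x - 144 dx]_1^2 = 3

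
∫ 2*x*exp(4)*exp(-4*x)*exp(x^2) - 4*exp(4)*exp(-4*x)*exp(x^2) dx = exp((x - 2)^2) + C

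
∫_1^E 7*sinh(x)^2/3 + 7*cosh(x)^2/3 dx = -7*sinh(2)/6 + 7*sinh(2*E)/6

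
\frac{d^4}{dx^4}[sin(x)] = sin(x)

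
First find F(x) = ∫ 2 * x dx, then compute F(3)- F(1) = 8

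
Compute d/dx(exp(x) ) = exp(x)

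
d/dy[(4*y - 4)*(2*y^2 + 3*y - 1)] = 24*y^2 + 8*y - 16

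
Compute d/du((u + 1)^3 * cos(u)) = (u + 1)^2*(-u*sin(u) - sin(u) + 3*cos(u))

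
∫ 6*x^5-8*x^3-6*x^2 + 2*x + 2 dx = x^6 - 2*x^4 - 2*x^3 + x^2 + 2*x + C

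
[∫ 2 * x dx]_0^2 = 4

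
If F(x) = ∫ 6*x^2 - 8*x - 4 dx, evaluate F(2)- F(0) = -8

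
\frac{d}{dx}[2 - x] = -1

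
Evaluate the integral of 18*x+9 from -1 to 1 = 18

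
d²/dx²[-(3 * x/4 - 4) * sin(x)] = 3*x*sin(x)/4 - 4*sin(x) - 3*cos(x)/2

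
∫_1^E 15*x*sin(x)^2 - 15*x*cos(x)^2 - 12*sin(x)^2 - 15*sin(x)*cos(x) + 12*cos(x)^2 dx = 3*sin(2)/2 + (12 - 15*E)*sin(2*E)/2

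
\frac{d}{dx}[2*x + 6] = 2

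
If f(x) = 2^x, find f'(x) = 2^x*log(2)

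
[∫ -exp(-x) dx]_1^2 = -exp(-1) + exp(-2)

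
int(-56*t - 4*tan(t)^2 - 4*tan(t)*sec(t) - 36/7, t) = -28*t^2 - 8*t/7 - 4*tan(t) - 4/cos(t) + C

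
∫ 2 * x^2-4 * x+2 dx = 2*x^3/3 - 2*x^2 + 2*x + C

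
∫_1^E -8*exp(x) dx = -8*exp(E) + 8*E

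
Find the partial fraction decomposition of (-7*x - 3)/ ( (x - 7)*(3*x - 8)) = 5/(3*x - 8) - 4/(x - 7)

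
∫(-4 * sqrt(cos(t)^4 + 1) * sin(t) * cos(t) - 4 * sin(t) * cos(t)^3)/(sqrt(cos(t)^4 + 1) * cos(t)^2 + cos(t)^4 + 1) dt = 2*log(sqrt(cos(t)^4 + 1) + cos(t)^2) + C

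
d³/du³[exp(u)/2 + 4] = exp(u)/2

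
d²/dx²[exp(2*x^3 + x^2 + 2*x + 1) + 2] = 36*x^4*exp(2*x^3 + x^2 + 2*x + 1) + 24*x^3*exp(2*x^3 + x^2 + 2*x + 1) + 28*x^2*exp(2*x^3 + x^2 + 2*x + 1) + 20*x*exp(2*x^3 + x^2 + 2*x + 1) + 6*exp(2*x^3 + x^2 + 2*x + 1)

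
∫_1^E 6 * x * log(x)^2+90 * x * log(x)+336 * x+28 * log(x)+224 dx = -418 - 16*E + 3*(5 + 8*E)^2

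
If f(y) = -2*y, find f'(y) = -2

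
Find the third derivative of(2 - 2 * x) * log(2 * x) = (2*x + 4)/x^3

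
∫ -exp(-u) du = exp(-u) + C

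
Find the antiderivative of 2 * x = x^2 + C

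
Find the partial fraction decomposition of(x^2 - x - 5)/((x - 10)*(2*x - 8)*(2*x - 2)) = -5/(108*(x - 1)) - 7/(72*(x - 4)) + 85/(216*(x - 10))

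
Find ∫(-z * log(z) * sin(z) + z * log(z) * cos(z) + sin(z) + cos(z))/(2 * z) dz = sqrt(2)*log(z)*sin(z + pi/4)/2 + C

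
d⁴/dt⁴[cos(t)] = cos(t)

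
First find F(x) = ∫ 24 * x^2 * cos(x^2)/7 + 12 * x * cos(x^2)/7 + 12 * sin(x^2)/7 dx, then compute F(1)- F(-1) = 24*sin(1)/7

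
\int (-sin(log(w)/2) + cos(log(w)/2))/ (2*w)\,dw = sqrt(2)*sin(log(w)/2 + pi/4) + C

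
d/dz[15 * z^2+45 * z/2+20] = 30*z + 45/2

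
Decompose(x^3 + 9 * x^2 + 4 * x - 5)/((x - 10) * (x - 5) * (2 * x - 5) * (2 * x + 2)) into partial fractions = 41/(70*(2*x - 5)) + 1/(924*(x + 1)) - 73/(60*(x - 5)) + 129/(110*(x - 10))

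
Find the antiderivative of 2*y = y^2 + C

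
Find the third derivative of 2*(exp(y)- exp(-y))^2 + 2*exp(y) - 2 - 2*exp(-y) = (16*exp(4*y) + 2*exp(3*y) + 2*exp(y) - 16)*exp(-2*y)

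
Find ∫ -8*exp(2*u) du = -4*exp(2*u) + C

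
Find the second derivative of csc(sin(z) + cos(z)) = (sin(2*z) - 2*sin(2*z)/sin(sqrt(2)*sin(z + pi/4))^2 - 1 + sqrt(2)*sin(z + pi/4)*cos(sqrt(2)*sin(z + pi/4))/sin(sqrt(2)*sin(z + pi/4)) + 2/sin(sqrt(2)*sin(z + pi/4))^2)/sin(sqrt(2)*sin(z + pi/4))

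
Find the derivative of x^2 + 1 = 2*x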